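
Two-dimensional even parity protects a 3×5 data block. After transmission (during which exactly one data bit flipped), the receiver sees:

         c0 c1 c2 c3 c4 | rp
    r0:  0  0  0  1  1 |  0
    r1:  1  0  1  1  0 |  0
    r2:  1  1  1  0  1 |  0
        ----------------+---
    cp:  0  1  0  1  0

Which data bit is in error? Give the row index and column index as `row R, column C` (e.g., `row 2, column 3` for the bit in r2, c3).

Recompute each row's even parity and compare to rp:
  r0: data parity 0, sent rp 0 → ok
  r1: data parity 1, sent rp 0 → mismatch
  r2: data parity 0, sent rp 0 → ok
Recompute each column's even parity and compare to cp:
  c0: data parity 0, sent cp 0 → ok
  c1: data parity 1, sent cp 1 → ok
  c2: data parity 0, sent cp 0 → ok
  c3: data parity 0, sent cp 1 → mismatch
  c4: data parity 0, sent cp 0 → ok
Exactly one row (r1) and one column (c3) fail → the flipped bit is at their intersection.

row 1, column 3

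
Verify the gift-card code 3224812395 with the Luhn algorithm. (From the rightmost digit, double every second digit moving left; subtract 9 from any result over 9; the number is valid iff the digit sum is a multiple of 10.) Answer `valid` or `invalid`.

From the right, keep odd positions and double even positions (subtract 9 from any doubled value over 9):
  doubled (positions 2,4,...): 9 4 7 4 6 → sum 30
  kept (positions 1,3,...): 5 3 1 4 2 → sum 15
Total = 45.
45 mod 10 = 5, so the number is invalid.

invalid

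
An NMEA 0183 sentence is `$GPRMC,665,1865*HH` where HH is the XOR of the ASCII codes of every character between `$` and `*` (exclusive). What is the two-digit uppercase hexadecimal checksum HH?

74

XOR the ASCII codes of the payload characters:
  'G' = 0x47 → acc = 0x47
  'P' = 0x50 → acc = 0x17
  'R' = 0x52 → acc = 0x45
  'M' = 0x4D → acc = 0x08
  'C' = 0x43 → acc = 0x4B
  ',' = 0x2C → acc = 0x67
  '6' = 0x36 → acc = 0x51
  '6' = 0x36 → acc = 0x67
  '5' = 0x35 → acc = 0x52
  ',' = 0x2C → acc = 0x7E
  '1' = 0x31 → acc = 0x4F
  '8' = 0x38 → acc = 0x77
  '6' = 0x36 → acc = 0x41
  '5' = 0x35 → acc = 0x74
Checksum = 0x74.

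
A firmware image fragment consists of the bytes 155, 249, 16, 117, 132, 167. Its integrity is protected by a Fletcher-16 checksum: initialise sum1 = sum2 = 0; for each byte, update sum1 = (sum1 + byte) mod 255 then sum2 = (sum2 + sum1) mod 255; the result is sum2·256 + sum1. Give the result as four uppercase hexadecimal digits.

D847

Running sums (mod 255):
  after byte 0 (155): sum1=155, sum2=155
  after byte 1 (249): sum1=149, sum2=49
  after byte 2 (16): sum1=165, sum2=214
  after byte 3 (117): sum1=27, sum2=241
  after byte 4 (132): sum1=159, sum2=145
  after byte 5 (167): sum1=71, sum2=216
Checksum = sum2·256 + sum1 = 216·256 + 71 = 55367 = 0xD847.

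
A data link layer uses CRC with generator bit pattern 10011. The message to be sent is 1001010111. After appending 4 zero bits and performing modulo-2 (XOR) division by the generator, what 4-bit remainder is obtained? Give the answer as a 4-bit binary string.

Append 4 zeros: 10010101110000. Divide by 10011 (XOR where the leading bit is 1):
  pos 0: 10010 XOR 10011 = 00001
  pos 4: 11011 XOR 10011 = 01000
  pos 5: 10001 XOR 10011 = 00010
  pos 8: 10000 XOR 10011 = 00011
Remainder (last 4 bits) = 0110. This is the CRC / FCS.

0110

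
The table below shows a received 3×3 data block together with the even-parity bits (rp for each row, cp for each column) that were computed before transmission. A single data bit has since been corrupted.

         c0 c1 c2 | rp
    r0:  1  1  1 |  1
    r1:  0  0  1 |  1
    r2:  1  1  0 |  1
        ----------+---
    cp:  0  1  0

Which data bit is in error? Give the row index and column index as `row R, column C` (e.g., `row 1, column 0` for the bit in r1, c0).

row 2, column 1

Recompute each row's even parity and compare to rp:
  r0: data parity 1, sent rp 1 → ok
  r1: data parity 1, sent rp 1 → ok
  r2: data parity 0, sent rp 1 → mismatch
Recompute each column's even parity and compare to cp:
  c0: data parity 0, sent cp 0 → ok
  c1: data parity 0, sent cp 1 → mismatch
  c2: data parity 0, sent cp 0 → ok
Exactly one row (r2) and one column (c1) fail → the flipped bit is at their intersection.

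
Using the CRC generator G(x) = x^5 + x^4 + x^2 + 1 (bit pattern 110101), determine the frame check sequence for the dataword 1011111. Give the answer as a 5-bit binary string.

00000

Append 5 zeros: 101111100000. Divide by 110101 (XOR where the leading bit is 1):
  pos 0: 101111 XOR 110101 = 011010
  pos 1: 110101 XOR 110101 = 000000
Remainder (last 5 bits) = 00000. This is the CRC / FCS.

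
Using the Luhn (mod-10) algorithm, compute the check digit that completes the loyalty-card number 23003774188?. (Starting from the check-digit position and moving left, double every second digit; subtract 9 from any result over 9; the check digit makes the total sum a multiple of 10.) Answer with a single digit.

Partial digits right→left: 8 8 1 4 7 7 3 0 0 3 2
Double every second digit counting from the check-digit position (so the 1st, 3rd, 5th, ... of the partial from the right).
  doubled (with −9 where >9): 7 2 5 6 0 4 → sum 24
  kept as-is: 8 4 7 0 3 → sum 22
Total = 24 + 22 = 46.
Check digit = (10 − (46 mod 10)) mod 10 = 4.

4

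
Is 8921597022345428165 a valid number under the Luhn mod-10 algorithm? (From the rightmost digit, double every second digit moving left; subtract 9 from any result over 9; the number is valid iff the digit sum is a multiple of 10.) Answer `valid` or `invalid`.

From the right, keep odd positions and double even positions (subtract 9 from any doubled value over 9):
  doubled (positions 2,4,...): 3 7 8 8 4 0 9 2 9 → sum 50
  kept (positions 1,3,...): 5 1 2 5 3 2 7 5 2 8 → sum 40
Total = 90.
90 mod 10 = 0, so the number is valid.

valid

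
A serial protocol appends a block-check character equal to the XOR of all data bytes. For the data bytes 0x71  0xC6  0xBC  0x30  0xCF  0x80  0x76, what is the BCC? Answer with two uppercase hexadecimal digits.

02

XOR the bytes together:
  start with 0x71
  0x71 ⊕ 0xC6 = 0xB7
  0xB7 ⊕ 0xBC = 0x0B
  0x0B ⊕ 0x30 = 0x3B
  0x3B ⊕ 0xCF = 0xF4
  0xF4 ⊕ 0x80 = 0x74
  0x74 ⊕ 0x76 = 0x02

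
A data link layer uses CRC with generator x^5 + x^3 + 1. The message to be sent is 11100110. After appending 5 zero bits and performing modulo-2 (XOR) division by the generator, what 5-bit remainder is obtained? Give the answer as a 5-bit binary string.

11101

Append 5 zeros: 1110011000000. Divide by 101001 (XOR where the leading bit is 1):
  pos 0: 111001 XOR 101001 = 010000
  pos 1: 100001 XOR 101001 = 001000
  pos 3: 100000 XOR 101001 = 001001
  pos 5: 100100 XOR 101001 = 001101
  pos 7: 110100 XOR 101001 = 011101
Remainder (last 5 bits) = 11101. This is the CRC / FCS.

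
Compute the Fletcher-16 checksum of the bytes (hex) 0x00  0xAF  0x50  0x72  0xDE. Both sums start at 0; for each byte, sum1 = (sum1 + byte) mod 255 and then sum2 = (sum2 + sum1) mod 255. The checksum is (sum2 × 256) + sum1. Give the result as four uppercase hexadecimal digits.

Running sums (mod 255):
  after byte 0 (0x00): sum1=0, sum2=0
  after byte 1 (0xAF): sum1=175, sum2=175
  after byte 2 (0x50): sum1=0, sum2=175
  after byte 3 (0x72): sum1=114, sum2=34
  after byte 4 (0xDE): sum1=81, sum2=115
Checksum = sum2·256 + sum1 = 115·256 + 81 = 29521 = 0x7351.

7351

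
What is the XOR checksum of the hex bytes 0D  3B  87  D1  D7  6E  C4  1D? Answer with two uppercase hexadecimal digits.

00

XOR the bytes together:
  start with 0x0D
  0x0D ⊕ 0x3B = 0x36
  0x36 ⊕ 0x87 = 0xB1
  0xB1 ⊕ 0xD1 = 0x60
  0x60 ⊕ 0xD7 = 0xB7
  0xB7 ⊕ 0x6E = 0xD9
  0xD9 ⊕ 0xC4 = 0x1D
  0x1D ⊕ 0x1D = 0x00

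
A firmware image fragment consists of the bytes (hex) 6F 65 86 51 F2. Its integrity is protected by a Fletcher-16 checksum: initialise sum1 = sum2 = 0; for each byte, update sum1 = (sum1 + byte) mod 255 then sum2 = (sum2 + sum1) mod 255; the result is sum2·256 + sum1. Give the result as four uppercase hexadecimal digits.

Running sums (mod 255):
  after byte 0 (6F): sum1=111, sum2=111
  after byte 1 (65): sum1=212, sum2=68
  after byte 2 (86): sum1=91, sum2=159
  after byte 3 (51): sum1=172, sum2=76
  after byte 4 (F2): sum1=159, sum2=235
Checksum = sum2·256 + sum1 = 235·256 + 159 = 60319 = 0xEB9F.

EB9F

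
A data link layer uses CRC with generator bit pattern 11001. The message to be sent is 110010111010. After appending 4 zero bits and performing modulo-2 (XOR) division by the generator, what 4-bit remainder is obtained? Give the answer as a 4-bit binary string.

Append 4 zeros: 1100101110100000. Divide by 11001 (XOR where the leading bit is 1):
  pos 0: 11001 XOR 11001 = 00000
  pos 6: 11101 XOR 11001 = 00100
  pos 8: 10000 XOR 11001 = 01001
  pos 9: 10010 XOR 11001 = 01011
  pos 10: 10110 XOR 11001 = 01111
  pos 11: 11110 XOR 11001 = 00111
Remainder (last 4 bits) = 0111. This is the CRC / FCS.

0111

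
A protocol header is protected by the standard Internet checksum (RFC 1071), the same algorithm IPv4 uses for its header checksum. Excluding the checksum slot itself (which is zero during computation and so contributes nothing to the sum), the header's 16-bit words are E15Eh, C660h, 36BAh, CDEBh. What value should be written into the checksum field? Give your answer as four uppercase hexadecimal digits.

539A

One's-complement addition (fold any carry out of bit 15 back into bit 0):
  0xE15E + 0xC660 = 0x1A7BE → wrap carry → 0xA7BF
  0xA7BF + 0x36BA = 0x0DE79
  0xDE79 + 0xCDEB = 0x1AC64 → wrap carry → 0xAC65
One's-complement sum = 0xAC65.
Checksum = ~0xAC65 & 0xFFFF = 0x539A.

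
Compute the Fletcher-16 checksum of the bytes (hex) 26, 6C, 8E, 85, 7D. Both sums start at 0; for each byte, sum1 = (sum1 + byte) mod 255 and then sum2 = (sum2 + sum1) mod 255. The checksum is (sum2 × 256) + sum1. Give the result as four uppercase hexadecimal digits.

A424

Running sums (mod 255):
  after byte 0 (26): sum1=38, sum2=38
  after byte 1 (6C): sum1=146, sum2=184
  after byte 2 (8E): sum1=33, sum2=217
  after byte 3 (85): sum1=166, sum2=128
  after byte 4 (7D): sum1=36, sum2=164
Checksum = sum2·256 + sum1 = 164·256 + 36 = 42020 = 0xA424.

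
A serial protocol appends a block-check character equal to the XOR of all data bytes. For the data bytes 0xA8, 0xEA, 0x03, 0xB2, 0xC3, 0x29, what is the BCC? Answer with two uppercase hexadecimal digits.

19

XOR the bytes together:
  start with 0xA8
  0xA8 ⊕ 0xEA = 0x42
  0x42 ⊕ 0x03 = 0x41
  0x41 ⊕ 0xB2 = 0xF3
  0xF3 ⊕ 0xC3 = 0x30
  0x30 ⊕ 0x29 = 0x19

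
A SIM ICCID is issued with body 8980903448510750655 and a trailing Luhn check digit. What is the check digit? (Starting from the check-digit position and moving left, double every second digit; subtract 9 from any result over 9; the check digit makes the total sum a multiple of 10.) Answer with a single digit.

Partial digits right→left: 5 5 6 0 5 7 0 1 5 8 4 4 3 0 9 0 8 9 8
Double every second digit counting from the check-digit position (so the 1st, 3rd, 5th, ... of the partial from the right).
  doubled (with −9 where >9): 1 3 1 0 1 8 6 9 7 7 → sum 43
  kept as-is: 5 0 7 1 8 4 0 0 9 → sum 34
Total = 43 + 34 = 77.
Check digit = (10 − (77 mod 10)) mod 10 = 3.

3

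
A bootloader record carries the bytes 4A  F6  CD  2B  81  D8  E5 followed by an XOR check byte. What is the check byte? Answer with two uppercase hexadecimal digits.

XOR the bytes together:
  start with 0x4A
  0x4A ⊕ 0xF6 = 0xBC
  0xBC ⊕ 0xCD = 0x71
  0x71 ⊕ 0x2B = 0x5A
  0x5A ⊕ 0x81 = 0xDB
  0xDB ⊕ 0xD8 = 0x03
  0x03 ⊕ 0xE5 = 0xE6

E6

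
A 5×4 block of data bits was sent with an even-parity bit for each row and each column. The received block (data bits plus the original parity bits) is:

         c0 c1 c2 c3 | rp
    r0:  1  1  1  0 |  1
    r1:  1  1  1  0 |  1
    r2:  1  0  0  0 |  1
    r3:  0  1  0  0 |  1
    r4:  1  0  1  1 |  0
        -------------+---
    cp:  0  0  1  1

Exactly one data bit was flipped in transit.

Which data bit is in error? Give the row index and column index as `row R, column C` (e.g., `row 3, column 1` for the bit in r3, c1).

Recompute each row's even parity and compare to rp:
  r0: data parity 1, sent rp 1 → ok
  r1: data parity 1, sent rp 1 → ok
  r2: data parity 1, sent rp 1 → ok
  r3: data parity 1, sent rp 1 → ok
  r4: data parity 1, sent rp 0 → mismatch
Recompute each column's even parity and compare to cp:
  c0: data parity 0, sent cp 0 → ok
  c1: data parity 1, sent cp 0 → mismatch
  c2: data parity 1, sent cp 1 → ok
  c3: data parity 1, sent cp 1 → ok
Exactly one row (r4) and one column (c1) fail → the flipped bit is at their intersection.

row 4, column 1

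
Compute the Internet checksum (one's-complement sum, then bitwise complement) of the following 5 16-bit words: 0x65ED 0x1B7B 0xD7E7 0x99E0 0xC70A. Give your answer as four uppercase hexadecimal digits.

45C4

One's-complement addition (fold any carry out of bit 15 back into bit 0):
  0x65ED + 0x1B7B = 0x08168
  0x8168 + 0xD7E7 = 0x1594F → wrap carry → 0x5950
  0x5950 + 0x99E0 = 0x0F330
  0xF330 + 0xC70A = 0x1BA3A → wrap carry → 0xBA3B
One's-complement sum = 0xBA3B.
Checksum = ~0xBA3B & 0xFFFF = 0x45C4.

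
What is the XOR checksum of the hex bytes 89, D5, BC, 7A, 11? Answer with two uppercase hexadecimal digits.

XOR the bytes together:
  start with 0x89
  0x89 ⊕ 0xD5 = 0x5C
  0x5C ⊕ 0xBC = 0xE0
  0xE0 ⊕ 0x7A = 0x9A
  0x9A ⊕ 0x11 = 0x8B

8B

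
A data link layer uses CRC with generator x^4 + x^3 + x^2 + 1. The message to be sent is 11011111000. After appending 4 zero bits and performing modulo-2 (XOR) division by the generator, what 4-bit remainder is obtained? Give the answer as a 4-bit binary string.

1101

Append 4 zeros: 110111110000000. Divide by 11101 (XOR where the leading bit is 1):
  pos 0: 11011 XOR 11101 = 00110
  pos 2: 11011 XOR 11101 = 00110
  pos 4: 11010 XOR 11101 = 00111
  pos 6: 11100 XOR 11101 = 00001
  pos 10: 10000 XOR 11101 = 01101
Remainder (last 4 bits) = 1101. This is the CRC / FCS.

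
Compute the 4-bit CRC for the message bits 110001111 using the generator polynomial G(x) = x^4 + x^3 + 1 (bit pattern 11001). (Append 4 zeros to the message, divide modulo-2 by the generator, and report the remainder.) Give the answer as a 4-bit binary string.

Append 4 zeros: 1100011110000. Divide by 11001 (XOR where the leading bit is 1):
  pos 0: 11000 XOR 11001 = 00001
  pos 4: 11111 XOR 11001 = 00110
  pos 6: 11000 XOR 11001 = 00001
Remainder (last 4 bits) = 0100. This is the CRC / FCS.

0100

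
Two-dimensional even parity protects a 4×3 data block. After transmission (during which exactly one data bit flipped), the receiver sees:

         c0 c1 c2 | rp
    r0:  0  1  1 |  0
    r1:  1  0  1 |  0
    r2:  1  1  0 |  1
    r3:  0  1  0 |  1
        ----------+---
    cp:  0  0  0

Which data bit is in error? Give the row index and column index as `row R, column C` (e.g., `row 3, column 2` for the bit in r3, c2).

row 2, column 1

Recompute each row's even parity and compare to rp:
  r0: data parity 0, sent rp 0 → ok
  r1: data parity 0, sent rp 0 → ok
  r2: data parity 0, sent rp 1 → mismatch
  r3: data parity 1, sent rp 1 → ok
Recompute each column's even parity and compare to cp:
  c0: data parity 0, sent cp 0 → ok
  c1: data parity 1, sent cp 0 → mismatch
  c2: data parity 0, sent cp 0 → ok
Exactly one row (r2) and one column (c1) fail → the flipped bit is at their intersection.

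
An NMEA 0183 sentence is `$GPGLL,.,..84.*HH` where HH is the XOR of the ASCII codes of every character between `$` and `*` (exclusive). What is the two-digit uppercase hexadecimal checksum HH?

XOR the ASCII codes of the payload characters:
  'G' = 0x47 → acc = 0x47
  'P' = 0x50 → acc = 0x17
  'G' = 0x47 → acc = 0x50
  'L' = 0x4C → acc = 0x1C
  'L' = 0x4C → acc = 0x50
  ',' = 0x2C → acc = 0x7C
  '.' = 0x2E → acc = 0x52
  ',' = 0x2C → acc = 0x7E
  '.' = 0x2E → acc = 0x50
  '.' = 0x2E → acc = 0x7E
  '8' = 0x38 → acc = 0x46
  '4' = 0x34 → acc = 0x72
  '.' = 0x2E → acc = 0x5C
Checksum = 0x5C.

5C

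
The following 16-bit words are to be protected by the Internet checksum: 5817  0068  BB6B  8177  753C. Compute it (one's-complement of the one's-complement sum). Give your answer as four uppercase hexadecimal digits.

F560

One's-complement addition (fold any carry out of bit 15 back into bit 0):
  0x5817 + 0x0068 = 0x0587F
  0x587F + 0xBB6B = 0x113EA → wrap carry → 0x13EB
  0x13EB + 0x8177 = 0x09562
  0x9562 + 0x753C = 0x10A9E → wrap carry → 0x0A9F
One's-complement sum = 0x0A9F.
Checksum = ~0x0A9F & 0xFFFF = 0xF560.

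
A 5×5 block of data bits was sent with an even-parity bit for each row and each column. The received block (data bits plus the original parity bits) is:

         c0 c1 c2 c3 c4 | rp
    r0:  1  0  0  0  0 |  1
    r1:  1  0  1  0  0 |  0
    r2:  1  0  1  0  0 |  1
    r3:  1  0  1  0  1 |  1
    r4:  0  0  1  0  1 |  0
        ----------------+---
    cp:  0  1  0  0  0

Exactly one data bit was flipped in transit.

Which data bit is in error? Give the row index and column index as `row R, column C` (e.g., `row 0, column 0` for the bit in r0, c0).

Recompute each row's even parity and compare to rp:
  r0: data parity 1, sent rp 1 → ok
  r1: data parity 0, sent rp 0 → ok
  r2: data parity 0, sent rp 1 → mismatch
  r3: data parity 1, sent rp 1 → ok
  r4: data parity 0, sent rp 0 → ok
Recompute each column's even parity and compare to cp:
  c0: data parity 0, sent cp 0 → ok
  c1: data parity 0, sent cp 1 → mismatch
  c2: data parity 0, sent cp 0 → ok
  c3: data parity 0, sent cp 0 → ok
  c4: data parity 0, sent cp 0 → ok
Exactly one row (r2) and one column (c1) fail → the flipped bit is at their intersection.

row 2, column 1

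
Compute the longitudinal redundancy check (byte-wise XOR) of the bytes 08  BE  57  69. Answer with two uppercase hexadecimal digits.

88

XOR the bytes together:
  start with 0x08
  0x08 ⊕ 0xBE = 0xB6
  0xB6 ⊕ 0x57 = 0xE1
  0xE1 ⊕ 0x69 = 0x88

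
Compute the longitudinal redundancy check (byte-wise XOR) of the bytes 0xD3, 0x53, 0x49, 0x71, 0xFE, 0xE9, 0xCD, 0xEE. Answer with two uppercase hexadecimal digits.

8C

XOR the bytes together:
  start with 0xD3
  0xD3 ⊕ 0x53 = 0x80
  0x80 ⊕ 0x49 = 0xC9
  0xC9 ⊕ 0x71 = 0xB8
  0xB8 ⊕ 0xFE = 0x46
  0x46 ⊕ 0xE9 = 0xAF
  0xAF ⊕ 0xCD = 0x62
  0x62 ⊕ 0xEE = 0x8C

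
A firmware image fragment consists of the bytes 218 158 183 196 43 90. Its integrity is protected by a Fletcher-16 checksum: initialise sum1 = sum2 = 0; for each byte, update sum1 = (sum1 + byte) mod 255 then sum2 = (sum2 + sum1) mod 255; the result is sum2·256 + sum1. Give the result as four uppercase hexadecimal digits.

Running sums (mod 255):
  after byte 0 (218): sum1=218, sum2=218
  after byte 1 (158): sum1=121, sum2=84
  after byte 2 (183): sum1=49, sum2=133
  after byte 3 (196): sum1=245, sum2=123
  after byte 4 (43): sum1=33, sum2=156
  after byte 5 (90): sum1=123, sum2=24
Checksum = sum2·256 + sum1 = 24·256 + 123 = 6267 = 0x187B.

187B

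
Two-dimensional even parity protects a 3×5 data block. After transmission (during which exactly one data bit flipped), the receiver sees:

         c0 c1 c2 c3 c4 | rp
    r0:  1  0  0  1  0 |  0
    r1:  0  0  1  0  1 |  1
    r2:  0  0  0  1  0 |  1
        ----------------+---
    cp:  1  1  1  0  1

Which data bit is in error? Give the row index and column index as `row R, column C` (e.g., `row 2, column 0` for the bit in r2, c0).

row 1, column 1

Recompute each row's even parity and compare to rp:
  r0: data parity 0, sent rp 0 → ok
  r1: data parity 0, sent rp 1 → mismatch
  r2: data parity 1, sent rp 1 → ok
Recompute each column's even parity and compare to cp:
  c0: data parity 1, sent cp 1 → ok
  c1: data parity 0, sent cp 1 → mismatch
  c2: data parity 1, sent cp 1 → ok
  c3: data parity 0, sent cp 0 → ok
  c4: data parity 1, sent cp 1 → ok
Exactly one row (r1) and one column (c1) fail → the flipped bit is at their intersection.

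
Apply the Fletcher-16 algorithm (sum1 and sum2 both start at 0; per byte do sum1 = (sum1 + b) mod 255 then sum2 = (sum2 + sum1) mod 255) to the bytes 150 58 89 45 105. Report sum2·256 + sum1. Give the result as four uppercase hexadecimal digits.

A9C0

Running sums (mod 255):
  after byte 0 (150): sum1=150, sum2=150
  after byte 1 (58): sum1=208, sum2=103
  after byte 2 (89): sum1=42, sum2=145
  after byte 3 (45): sum1=87, sum2=232
  after byte 4 (105): sum1=192, sum2=169
Checksum = sum2·256 + sum1 = 169·256 + 192 = 43456 = 0xA9C0.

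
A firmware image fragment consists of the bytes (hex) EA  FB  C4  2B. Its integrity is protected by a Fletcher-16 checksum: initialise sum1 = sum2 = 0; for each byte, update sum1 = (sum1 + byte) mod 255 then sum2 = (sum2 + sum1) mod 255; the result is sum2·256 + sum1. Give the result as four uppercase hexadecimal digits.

Running sums (mod 255):
  after byte 0 (EA): sum1=234, sum2=234
  after byte 1 (FB): sum1=230, sum2=209
  after byte 2 (C4): sum1=171, sum2=125
  after byte 3 (2B): sum1=214, sum2=84
Checksum = sum2·256 + sum1 = 84·256 + 214 = 21718 = 0x54D6.

54D6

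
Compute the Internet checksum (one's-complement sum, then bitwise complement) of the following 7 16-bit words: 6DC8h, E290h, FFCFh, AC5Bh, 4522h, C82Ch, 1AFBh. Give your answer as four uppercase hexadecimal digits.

DB30

One's-complement addition (fold any carry out of bit 15 back into bit 0):
  0x6DC8 + 0xE290 = 0x15058 → wrap carry → 0x5059
  0x5059 + 0xFFCF = 0x15028 → wrap carry → 0x5029
  0x5029 + 0xAC5B = 0x0FC84
  0xFC84 + 0x4522 = 0x141A6 → wrap carry → 0x41A7
  0x41A7 + 0xC82C = 0x109D3 → wrap carry → 0x09D4
  0x09D4 + 0x1AFB = 0x024CF
One's-complement sum = 0x24CF.
Checksum = ~0x24CF & 0xFFFF = 0xDB30.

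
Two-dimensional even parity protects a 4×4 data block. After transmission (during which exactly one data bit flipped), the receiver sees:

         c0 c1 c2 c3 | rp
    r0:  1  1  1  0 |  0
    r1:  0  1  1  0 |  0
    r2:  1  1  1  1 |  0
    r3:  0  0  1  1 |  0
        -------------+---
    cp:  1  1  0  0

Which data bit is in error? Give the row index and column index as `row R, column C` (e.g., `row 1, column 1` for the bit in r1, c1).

Recompute each row's even parity and compare to rp:
  r0: data parity 1, sent rp 0 → mismatch
  r1: data parity 0, sent rp 0 → ok
  r2: data parity 0, sent rp 0 → ok
  r3: data parity 0, sent rp 0 → ok
Recompute each column's even parity and compare to cp:
  c0: data parity 0, sent cp 1 → mismatch
  c1: data parity 1, sent cp 1 → ok
  c2: data parity 0, sent cp 0 → ok
  c3: data parity 0, sent cp 0 → ok
Exactly one row (r0) and one column (c0) fail → the flipped bit is at their intersection.

row 0, column 0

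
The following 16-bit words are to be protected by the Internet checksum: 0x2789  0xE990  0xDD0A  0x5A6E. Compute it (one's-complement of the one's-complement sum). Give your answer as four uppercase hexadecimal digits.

B76C

One's-complement addition (fold any carry out of bit 15 back into bit 0):
  0x2789 + 0xE990 = 0x11119 → wrap carry → 0x111A
  0x111A + 0xDD0A = 0x0EE24
  0xEE24 + 0x5A6E = 0x14892 → wrap carry → 0x4893
One's-complement sum = 0x4893.
Checksum = ~0x4893 & 0xFFFF = 0xB76C.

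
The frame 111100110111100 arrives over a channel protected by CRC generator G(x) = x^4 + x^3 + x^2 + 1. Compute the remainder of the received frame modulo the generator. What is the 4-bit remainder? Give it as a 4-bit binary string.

0000

Modulo-2 division of 111100110111100 by 11101:
  pos 0: 11110 XOR 11101 = 00011
  pos 3: 11011 XOR 11101 = 00110
  pos 5: 11001 XOR 11101 = 00100
  pos 7: 10011 XOR 11101 = 01110
  pos 8: 11101 XOR 11101 = 00000
Remainder = 0000 (zero — the frame passes the CRC check).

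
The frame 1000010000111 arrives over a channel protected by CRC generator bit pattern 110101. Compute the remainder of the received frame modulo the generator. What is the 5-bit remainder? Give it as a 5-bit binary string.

Modulo-2 division of 1000010000111 by 110101:
  pos 0: 100001 XOR 110101 = 010100
  pos 1: 101000 XOR 110101 = 011101
  pos 2: 111010 XOR 110101 = 001111
  pos 4: 111100 XOR 110101 = 001001
  pos 6: 100111 XOR 110101 = 010010
  pos 7: 100101 XOR 110101 = 010000
Remainder = 10000 (nonzero — an error is detected).

10000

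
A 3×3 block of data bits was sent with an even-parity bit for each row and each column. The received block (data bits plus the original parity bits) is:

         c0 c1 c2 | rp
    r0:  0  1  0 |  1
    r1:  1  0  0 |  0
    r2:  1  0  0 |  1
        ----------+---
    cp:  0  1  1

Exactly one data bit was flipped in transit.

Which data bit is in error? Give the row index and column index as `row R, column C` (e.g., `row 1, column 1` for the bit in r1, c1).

row 1, column 2

Recompute each row's even parity and compare to rp:
  r0: data parity 1, sent rp 1 → ok
  r1: data parity 1, sent rp 0 → mismatch
  r2: data parity 1, sent rp 1 → ok
Recompute each column's even parity and compare to cp:
  c0: data parity 0, sent cp 0 → ok
  c1: data parity 1, sent cp 1 → ok
  c2: data parity 0, sent cp 1 → mismatch
Exactly one row (r1) and one column (c2) fail → the flipped bit is at their intersection.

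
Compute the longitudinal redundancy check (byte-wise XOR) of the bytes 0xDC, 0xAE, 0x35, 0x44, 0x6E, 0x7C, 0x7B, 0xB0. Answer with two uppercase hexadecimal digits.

XOR the bytes together:
  start with 0xDC
  0xDC ⊕ 0xAE = 0x72
  0x72 ⊕ 0x35 = 0x47
  0x47 ⊕ 0x44 = 0x03
  0x03 ⊕ 0x6E = 0x6D
  0x6D ⊕ 0x7C = 0x11
  0x11 ⊕ 0x7B = 0x6A
  0x6A ⊕ 0xB0 = 0xDA

DA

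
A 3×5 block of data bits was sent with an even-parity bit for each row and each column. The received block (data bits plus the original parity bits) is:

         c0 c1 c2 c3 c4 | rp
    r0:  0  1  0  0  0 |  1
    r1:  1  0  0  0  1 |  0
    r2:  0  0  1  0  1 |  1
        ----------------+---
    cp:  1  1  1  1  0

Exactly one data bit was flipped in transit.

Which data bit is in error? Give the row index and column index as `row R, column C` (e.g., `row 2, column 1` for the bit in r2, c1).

row 2, column 3

Recompute each row's even parity and compare to rp:
  r0: data parity 1, sent rp 1 → ok
  r1: data parity 0, sent rp 0 → ok
  r2: data parity 0, sent rp 1 → mismatch
Recompute each column's even parity and compare to cp:
  c0: data parity 1, sent cp 1 → ok
  c1: data parity 1, sent cp 1 → ok
  c2: data parity 1, sent cp 1 → ok
  c3: data parity 0, sent cp 1 → mismatch
  c4: data parity 0, sent cp 0 → ok
Exactly one row (r2) and one column (c3) fail → the flipped bit is at their intersection.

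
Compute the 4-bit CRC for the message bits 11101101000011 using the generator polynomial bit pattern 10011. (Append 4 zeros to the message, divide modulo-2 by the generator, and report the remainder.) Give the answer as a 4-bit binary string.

0111

Append 4 zeros: 111011010000110000. Divide by 10011 (XOR where the leading bit is 1):
  pos 0: 11101 XOR 10011 = 01110
  pos 1: 11101 XOR 10011 = 01110
  pos 2: 11100 XOR 10011 = 01111
  pos 3: 11111 XOR 10011 = 01100
  pos 4: 11000 XOR 10011 = 01011
  pos 5: 10110 XOR 10011 = 00101
  pos 7: 10100 XOR 10011 = 00111
  pos 9: 11111 XOR 10011 = 01100
  pos 10: 11000 XOR 10011 = 01011
  pos 11: 10110 XOR 10011 = 00101
  pos 13: 10100 XOR 10011 = 00111
Remainder (last 4 bits) = 0111. This is the CRC / FCS.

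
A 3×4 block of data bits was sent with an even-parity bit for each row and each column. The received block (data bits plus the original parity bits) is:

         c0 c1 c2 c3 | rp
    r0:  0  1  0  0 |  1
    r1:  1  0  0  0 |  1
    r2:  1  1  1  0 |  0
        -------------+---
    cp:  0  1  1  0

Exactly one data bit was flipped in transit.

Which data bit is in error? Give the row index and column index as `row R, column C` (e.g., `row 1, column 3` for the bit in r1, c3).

row 2, column 1

Recompute each row's even parity and compare to rp:
  r0: data parity 1, sent rp 1 → ok
  r1: data parity 1, sent rp 1 → ok
  r2: data parity 1, sent rp 0 → mismatch
Recompute each column's even parity and compare to cp:
  c0: data parity 0, sent cp 0 → ok
  c1: data parity 0, sent cp 1 → mismatch
  c2: data parity 1, sent cp 1 → ok
  c3: data parity 0, sent cp 0 → ok
Exactly one row (r2) and one column (c1) fail → the flipped bit is at their intersection.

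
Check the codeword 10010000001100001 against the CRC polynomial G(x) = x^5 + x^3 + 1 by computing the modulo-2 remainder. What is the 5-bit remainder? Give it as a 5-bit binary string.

00011

Modulo-2 division of 10010000001100001 by 101001:
  pos 0: 100100 XOR 101001 = 001101
  pos 2: 110100 XOR 101001 = 011101
  pos 3: 111010 XOR 101001 = 010011
  pos 4: 100110 XOR 101001 = 001111
  pos 6: 111111 XOR 101001 = 010110
  pos 7: 101100 XOR 101001 = 000101
  pos 10: 101000 XOR 101001 = 000001
Remainder = 00011 (nonzero — an error is detected).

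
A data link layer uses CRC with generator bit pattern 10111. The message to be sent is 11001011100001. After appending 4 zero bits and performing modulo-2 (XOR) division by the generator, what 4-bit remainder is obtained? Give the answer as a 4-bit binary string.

Append 4 zeros: 110010111000010000. Divide by 10111 (XOR where the leading bit is 1):
  pos 0: 11001 XOR 10111 = 01110
  pos 1: 11100 XOR 10111 = 01011
  pos 2: 10111 XOR 10111 = 00000
  pos 7: 11000 XOR 10111 = 01111
  pos 8: 11110 XOR 10111 = 01001
  pos 9: 10011 XOR 10111 = 00100
  pos 11: 10000 XOR 10111 = 00111
  pos 13: 11100 XOR 10111 = 01011
Remainder (last 4 bits) = 1011. This is the CRC / FCS.

1011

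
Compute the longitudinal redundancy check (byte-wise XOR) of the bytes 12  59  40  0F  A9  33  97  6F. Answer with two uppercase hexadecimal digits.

66

XOR the bytes together:
  start with 0x12
  0x12 ⊕ 0x59 = 0x4B
  0x4B ⊕ 0x40 = 0x0B
  0x0B ⊕ 0x0F = 0x04
  0x04 ⊕ 0xA9 = 0xAD
  0xAD ⊕ 0x33 = 0x9E
  0x9E ⊕ 0x97 = 0x09
  0x09 ⊕ 0x6F = 0x66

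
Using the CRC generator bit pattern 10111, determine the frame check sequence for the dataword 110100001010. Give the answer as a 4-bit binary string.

Append 4 zeros: 1101000010100000. Divide by 10111 (XOR where the leading bit is 1):
  pos 0: 11010 XOR 10111 = 01101
  pos 1: 11010 XOR 10111 = 01101
  pos 2: 11010 XOR 10111 = 01101
  pos 3: 11010 XOR 10111 = 01101
  pos 4: 11011 XOR 10111 = 01100
  pos 5: 11000 XOR 10111 = 01111
  pos 6: 11111 XOR 10111 = 01000
  pos 7: 10000 XOR 10111 = 00111
  pos 9: 11100 XOR 10111 = 01011
  pos 10: 10110 XOR 10111 = 00001
Remainder (last 4 bits) = 0010. This is the CRC / FCS.

0010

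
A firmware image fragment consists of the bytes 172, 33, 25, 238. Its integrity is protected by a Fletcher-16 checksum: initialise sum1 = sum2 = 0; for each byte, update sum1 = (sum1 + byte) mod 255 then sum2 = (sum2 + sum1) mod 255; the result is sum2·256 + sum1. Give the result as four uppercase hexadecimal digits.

Running sums (mod 255):
  after byte 0 (172): sum1=172, sum2=172
  after byte 1 (33): sum1=205, sum2=122
  after byte 2 (25): sum1=230, sum2=97
  after byte 3 (238): sum1=213, sum2=55
Checksum = sum2·256 + sum1 = 55·256 + 213 = 14293 = 0x37D5.

37D5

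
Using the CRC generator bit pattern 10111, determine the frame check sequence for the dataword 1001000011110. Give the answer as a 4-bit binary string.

1001

Append 4 zeros: 10010000111100000. Divide by 10111 (XOR where the leading bit is 1):
  pos 0: 10010 XOR 10111 = 00101
  pos 2: 10100 XOR 10111 = 00011
  pos 5: 11011 XOR 10111 = 01100
  pos 6: 11001 XOR 10111 = 01110
  pos 7: 11101 XOR 10111 = 01010
  pos 8: 10100 XOR 10111 = 00011
  pos 11: 11000 XOR 10111 = 01111
  pos 12: 11110 XOR 10111 = 01001
Remainder (last 4 bits) = 1001. This is the CRC / FCS.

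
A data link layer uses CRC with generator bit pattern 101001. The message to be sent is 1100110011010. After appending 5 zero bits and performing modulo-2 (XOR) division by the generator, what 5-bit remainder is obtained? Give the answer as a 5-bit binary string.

Append 5 zeros: 110011001101000000. Divide by 101001 (XOR where the leading bit is 1):
  pos 0: 110011 XOR 101001 = 011010
  pos 1: 110100 XOR 101001 = 011101
  pos 2: 111010 XOR 101001 = 010011
  pos 3: 100111 XOR 101001 = 001110
  pos 5: 111010 XOR 101001 = 010011
  pos 6: 100111 XOR 101001 = 001110
  pos 8: 111000 XOR 101001 = 010001
  pos 9: 100010 XOR 101001 = 001011
  pos 11: 101100 XOR 101001 = 000101
Remainder (last 5 bits) = 01010. This is the CRC / FCS.

01010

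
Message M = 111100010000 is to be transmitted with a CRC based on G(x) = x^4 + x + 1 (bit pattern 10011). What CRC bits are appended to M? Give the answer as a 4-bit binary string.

1111

Append 4 zeros: 1111000100000000. Divide by 10011 (XOR where the leading bit is 1):
  pos 0: 11110 XOR 10011 = 01101
  pos 1: 11010 XOR 10011 = 01001
  pos 2: 10010 XOR 10011 = 00001
  pos 6: 11000 XOR 10011 = 01011
  pos 7: 10110 XOR 10011 = 00101
  pos 9: 10100 XOR 10011 = 00111
  pos 11: 11100 XOR 10011 = 01111
Remainder (last 4 bits) = 1111. This is the CRC / FCS.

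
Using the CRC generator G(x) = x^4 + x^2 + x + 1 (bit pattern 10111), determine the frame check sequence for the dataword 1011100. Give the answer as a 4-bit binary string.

Append 4 zeros: 10111000000. Divide by 10111 (XOR where the leading bit is 1):
  pos 0: 10111 XOR 10111 = 00000
Remainder (last 4 bits) = 0000. This is the CRC / FCS.

0000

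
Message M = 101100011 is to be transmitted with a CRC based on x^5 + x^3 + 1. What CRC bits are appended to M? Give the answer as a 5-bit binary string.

Append 5 zeros: 10110001100000. Divide by 101001 (XOR where the leading bit is 1):
  pos 0: 101100 XOR 101001 = 000101
  pos 3: 101011 XOR 101001 = 000010
  pos 7: 100000 XOR 101001 = 001001
Remainder (last 5 bits) = 10010. This is the CRC / FCS.

10010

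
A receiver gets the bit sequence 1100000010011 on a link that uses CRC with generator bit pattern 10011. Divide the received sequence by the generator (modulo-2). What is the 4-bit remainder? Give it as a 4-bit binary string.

0001

Modulo-2 division of 1100000010011 by 10011:
  pos 0: 11000 XOR 10011 = 01011
  pos 1: 10110 XOR 10011 = 00101
  pos 3: 10100 XOR 10011 = 00111
  pos 5: 11110 XOR 10011 = 01101
  pos 6: 11010 XOR 10011 = 01001
  pos 7: 10011 XOR 10011 = 00000
Remainder = 0001 (nonzero — an error is detected).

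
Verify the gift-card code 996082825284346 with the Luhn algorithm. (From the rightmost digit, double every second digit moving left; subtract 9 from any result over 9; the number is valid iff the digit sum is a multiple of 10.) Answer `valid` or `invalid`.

From the right, keep odd positions and double even positions (subtract 9 from any doubled value over 9):
  doubled (positions 2,4,...): 8 8 4 4 4 0 9 → sum 37
  kept (positions 1,3,...): 6 3 8 5 8 8 6 9 → sum 53
Total = 90.
90 mod 10 = 0, so the number is valid.

valid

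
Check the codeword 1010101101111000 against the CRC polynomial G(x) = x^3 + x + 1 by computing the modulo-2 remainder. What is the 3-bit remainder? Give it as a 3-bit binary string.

000

Modulo-2 division of 1010101101111000 by 1011:
  pos 0: 1010 XOR 1011 = 0001
  pos 3: 1101 XOR 1011 = 0110
  pos 4: 1101 XOR 1011 = 0110
  pos 5: 1100 XOR 1011 = 0111
  pos 6: 1111 XOR 1011 = 0100
  pos 7: 1001 XOR 1011 = 0010
  pos 9: 1011 XOR 1011 = 0000
Remainder = 000 (zero — the frame passes the CRC check).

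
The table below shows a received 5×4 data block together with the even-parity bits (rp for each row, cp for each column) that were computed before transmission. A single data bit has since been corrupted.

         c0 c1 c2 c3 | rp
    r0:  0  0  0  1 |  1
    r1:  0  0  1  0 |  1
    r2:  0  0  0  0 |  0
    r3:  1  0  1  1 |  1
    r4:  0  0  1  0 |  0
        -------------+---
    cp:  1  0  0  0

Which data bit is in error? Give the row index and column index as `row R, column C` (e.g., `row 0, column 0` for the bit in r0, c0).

row 4, column 2

Recompute each row's even parity and compare to rp:
  r0: data parity 1, sent rp 1 → ok
  r1: data parity 1, sent rp 1 → ok
  r2: data parity 0, sent rp 0 → ok
  r3: data parity 1, sent rp 1 → ok
  r4: data parity 1, sent rp 0 → mismatch
Recompute each column's even parity and compare to cp:
  c0: data parity 1, sent cp 1 → ok
  c1: data parity 0, sent cp 0 → ok
  c2: data parity 1, sent cp 0 → mismatch
  c3: data parity 0, sent cp 0 → ok
Exactly one row (r4) and one column (c2) fail → the flipped bit is at their intersection.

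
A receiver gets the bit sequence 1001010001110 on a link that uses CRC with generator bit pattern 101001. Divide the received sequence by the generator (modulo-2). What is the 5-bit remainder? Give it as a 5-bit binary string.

00000

Modulo-2 division of 1001010001110 by 101001:
  pos 0: 100101 XOR 101001 = 001100
  pos 2: 110000 XOR 101001 = 011001
  pos 3: 110010 XOR 101001 = 011011
  pos 4: 110111 XOR 101001 = 011110
  pos 5: 111101 XOR 101001 = 010100
  pos 6: 101001 XOR 101001 = 000000
Remainder = 00000 (zero — the frame passes the CRC check).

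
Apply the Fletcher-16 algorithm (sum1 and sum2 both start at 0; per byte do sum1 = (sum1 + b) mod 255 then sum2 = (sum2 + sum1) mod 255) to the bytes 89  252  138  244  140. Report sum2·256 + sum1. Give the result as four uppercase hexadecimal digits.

Running sums (mod 255):
  after byte 0 (89): sum1=89, sum2=89
  after byte 1 (252): sum1=86, sum2=175
  after byte 2 (138): sum1=224, sum2=144
  after byte 3 (244): sum1=213, sum2=102
  after byte 4 (140): sum1=98, sum2=200
Checksum = sum2·256 + sum1 = 200·256 + 98 = 51298 = 0xC862.

C862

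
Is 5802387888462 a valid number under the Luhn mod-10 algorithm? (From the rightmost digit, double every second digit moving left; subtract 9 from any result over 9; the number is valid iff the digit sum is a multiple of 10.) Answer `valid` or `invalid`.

invalid

From the right, keep odd positions and double even positions (subtract 9 from any doubled value over 9):
  doubled (positions 2,4,...): 3 7 7 7 4 7 → sum 35
  kept (positions 1,3,...): 2 4 8 7 3 0 5 → sum 29
Total = 64.
64 mod 10 = 4, so the number is invalid.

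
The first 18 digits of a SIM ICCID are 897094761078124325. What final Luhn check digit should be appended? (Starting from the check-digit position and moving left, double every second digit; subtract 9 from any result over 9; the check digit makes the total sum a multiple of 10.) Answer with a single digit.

Partial digits right→left: 5 2 3 4 2 1 8 7 0 1 6 7 4 9 0 7 9 8
Double every second digit counting from the check-digit position (so the 1st, 3rd, 5th, ... of the partial from the right).
  doubled (with −9 where >9): 1 6 4 7 0 3 8 0 9 → sum 38
  kept as-is: 2 4 1 7 1 7 9 7 8 → sum 46
Total = 38 + 46 = 84.
Check digit = (10 − (84 mod 10)) mod 10 = 6.

6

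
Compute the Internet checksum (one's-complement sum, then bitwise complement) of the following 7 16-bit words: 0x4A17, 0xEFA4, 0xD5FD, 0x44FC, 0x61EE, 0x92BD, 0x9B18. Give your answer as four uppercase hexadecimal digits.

One's-complement addition (fold any carry out of bit 15 back into bit 0):
  0x4A17 + 0xEFA4 = 0x139BB → wrap carry → 0x39BC
  0x39BC + 0xD5FD = 0x10FB9 → wrap carry → 0x0FBA
  0x0FBA + 0x44FC = 0x054B6
  0x54B6 + 0x61EE = 0x0B6A4
  0xB6A4 + 0x92BD = 0x14961 → wrap carry → 0x4962
  0x4962 + 0x9B18 = 0x0E47A
One's-complement sum = 0xE47A.
Checksum = ~0xE47A & 0xFFFF = 0x1B85.

1B85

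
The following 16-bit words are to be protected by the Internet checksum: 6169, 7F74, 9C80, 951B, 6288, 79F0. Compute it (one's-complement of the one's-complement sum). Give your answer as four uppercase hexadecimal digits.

One's-complement addition (fold any carry out of bit 15 back into bit 0):
  0x6169 + 0x7F74 = 0x0E0DD
  0xE0DD + 0x9C80 = 0x17D5D → wrap carry → 0x7D5E
  0x7D5E + 0x951B = 0x11279 → wrap carry → 0x127A
  0x127A + 0x6288 = 0x07502
  0x7502 + 0x79F0 = 0x0EEF2
One's-complement sum = 0xEEF2.
Checksum = ~0xEEF2 & 0xFFFF = 0x110D.

110D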